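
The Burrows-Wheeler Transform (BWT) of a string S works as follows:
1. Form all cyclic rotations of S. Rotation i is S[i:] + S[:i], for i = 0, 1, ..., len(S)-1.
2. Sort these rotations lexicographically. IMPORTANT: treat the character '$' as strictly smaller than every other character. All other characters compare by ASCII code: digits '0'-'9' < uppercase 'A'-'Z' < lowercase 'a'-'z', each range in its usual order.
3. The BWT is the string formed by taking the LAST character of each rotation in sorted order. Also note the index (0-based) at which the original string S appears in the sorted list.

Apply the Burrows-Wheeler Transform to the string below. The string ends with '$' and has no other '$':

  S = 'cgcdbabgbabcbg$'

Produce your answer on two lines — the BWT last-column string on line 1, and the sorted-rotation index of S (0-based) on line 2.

Answer: gbbgdacabg$cbbc
10

Derivation:
All 15 rotations (rotation i = S[i:]+S[:i]):
  rot[0] = cgcdbabgbabcbg$
  rot[1] = gcdbabgbabcbg$c
  rot[2] = cdbabgbabcbg$cg
  rot[3] = dbabgbabcbg$cgc
  rot[4] = babgbabcbg$cgcd
  rot[5] = abgbabcbg$cgcdb
  rot[6] = bgbabcbg$cgcdba
  rot[7] = gbabcbg$cgcdbab
  rot[8] = babcbg$cgcdbabg
  rot[9] = abcbg$cgcdbabgb
  rot[10] = bcbg$cgcdbabgba
  rot[11] = cbg$cgcdbabgbab
  rot[12] = bg$cgcdbabgbabc
  rot[13] = g$cgcdbabgbabcb
  rot[14] = $cgcdbabgbabcbg
Sorted (with $ < everything):
  sorted[0] = $cgcdbabgbabcbg  (last char: 'g')
  sorted[1] = abcbg$cgcdbabgb  (last char: 'b')
  sorted[2] = abgbabcbg$cgcdb  (last char: 'b')
  sorted[3] = babcbg$cgcdbabg  (last char: 'g')
  sorted[4] = babgbabcbg$cgcd  (last char: 'd')
  sorted[5] = bcbg$cgcdbabgba  (last char: 'a')
  sorted[6] = bg$cgcdbabgbabc  (last char: 'c')
  sorted[7] = bgbabcbg$cgcdba  (last char: 'a')
  sorted[8] = cbg$cgcdbabgbab  (last char: 'b')
  sorted[9] = cdbabgbabcbg$cg  (last char: 'g')
  sorted[10] = cgcdbabgbabcbg$  (last char: '$')
  sorted[11] = dbabgbabcbg$cgc  (last char: 'c')
  sorted[12] = g$cgcdbabgbabcb  (last char: 'b')
  sorted[13] = gbabcbg$cgcdbab  (last char: 'b')
  sorted[14] = gcdbabgbabcbg$c  (last char: 'c')
Last column: gbbgdacabg$cbbc
Original string S is at sorted index 10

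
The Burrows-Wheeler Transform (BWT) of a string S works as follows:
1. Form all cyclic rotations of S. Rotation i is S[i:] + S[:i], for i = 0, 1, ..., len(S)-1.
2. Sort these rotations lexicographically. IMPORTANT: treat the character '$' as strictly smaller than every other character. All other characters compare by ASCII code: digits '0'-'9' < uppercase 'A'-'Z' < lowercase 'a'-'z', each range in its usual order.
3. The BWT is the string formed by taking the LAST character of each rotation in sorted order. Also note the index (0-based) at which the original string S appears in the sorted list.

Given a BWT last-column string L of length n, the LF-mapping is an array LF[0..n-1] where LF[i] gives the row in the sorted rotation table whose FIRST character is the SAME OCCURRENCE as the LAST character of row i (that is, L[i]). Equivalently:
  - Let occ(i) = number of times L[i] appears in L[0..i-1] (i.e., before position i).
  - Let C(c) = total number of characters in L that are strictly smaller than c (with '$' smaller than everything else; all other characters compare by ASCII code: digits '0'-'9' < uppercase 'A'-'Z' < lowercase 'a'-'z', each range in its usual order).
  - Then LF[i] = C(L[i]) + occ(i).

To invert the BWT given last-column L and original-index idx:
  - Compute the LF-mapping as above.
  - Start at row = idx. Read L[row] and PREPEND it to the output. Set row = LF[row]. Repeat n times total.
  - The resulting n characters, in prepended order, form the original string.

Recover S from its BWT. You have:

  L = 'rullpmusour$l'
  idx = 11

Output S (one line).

LF mapping: 7 10 1 2 6 4 11 9 5 12 8 0 3
Walk LF starting at row 11, prepending L[row]:
  step 1: row=11, L[11]='$', prepend. Next row=LF[11]=0
  step 2: row=0, L[0]='r', prepend. Next row=LF[0]=7
  step 3: row=7, L[7]='s', prepend. Next row=LF[7]=9
  step 4: row=9, L[9]='u', prepend. Next row=LF[9]=12
  step 5: row=12, L[12]='l', prepend. Next row=LF[12]=3
  step 6: row=3, L[3]='l', prepend. Next row=LF[3]=2
  step 7: row=2, L[2]='l', prepend. Next row=LF[2]=1
  step 8: row=1, L[1]='u', prepend. Next row=LF[1]=10
  step 9: row=10, L[10]='r', prepend. Next row=LF[10]=8
  step 10: row=8, L[8]='o', prepend. Next row=LF[8]=5
  step 11: row=5, L[5]='m', prepend. Next row=LF[5]=4
  step 12: row=4, L[4]='p', prepend. Next row=LF[4]=6
  step 13: row=6, L[6]='u', prepend. Next row=LF[6]=11
Reversed output: upmorulllusr$

Answer: upmorulllusr$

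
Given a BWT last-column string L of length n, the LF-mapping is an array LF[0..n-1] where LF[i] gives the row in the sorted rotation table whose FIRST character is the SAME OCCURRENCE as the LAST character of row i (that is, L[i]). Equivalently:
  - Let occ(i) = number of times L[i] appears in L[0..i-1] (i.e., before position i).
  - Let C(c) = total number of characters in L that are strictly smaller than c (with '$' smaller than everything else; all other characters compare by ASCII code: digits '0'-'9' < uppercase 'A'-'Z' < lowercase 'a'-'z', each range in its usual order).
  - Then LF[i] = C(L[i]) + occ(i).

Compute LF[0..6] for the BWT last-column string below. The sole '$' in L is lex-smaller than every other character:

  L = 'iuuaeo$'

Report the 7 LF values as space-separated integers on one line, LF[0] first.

Answer: 3 5 6 1 2 4 0

Derivation:
Char counts: '$':1, 'a':1, 'e':1, 'i':1, 'o':1, 'u':2
C (first-col start): C('$')=0, C('a')=1, C('e')=2, C('i')=3, C('o')=4, C('u')=5
L[0]='i': occ=0, LF[0]=C('i')+0=3+0=3
L[1]='u': occ=0, LF[1]=C('u')+0=5+0=5
L[2]='u': occ=1, LF[2]=C('u')+1=5+1=6
L[3]='a': occ=0, LF[3]=C('a')+0=1+0=1
L[4]='e': occ=0, LF[4]=C('e')+0=2+0=2
L[5]='o': occ=0, LF[5]=C('o')+0=4+0=4
L[6]='$': occ=0, LF[6]=C('$')+0=0+0=0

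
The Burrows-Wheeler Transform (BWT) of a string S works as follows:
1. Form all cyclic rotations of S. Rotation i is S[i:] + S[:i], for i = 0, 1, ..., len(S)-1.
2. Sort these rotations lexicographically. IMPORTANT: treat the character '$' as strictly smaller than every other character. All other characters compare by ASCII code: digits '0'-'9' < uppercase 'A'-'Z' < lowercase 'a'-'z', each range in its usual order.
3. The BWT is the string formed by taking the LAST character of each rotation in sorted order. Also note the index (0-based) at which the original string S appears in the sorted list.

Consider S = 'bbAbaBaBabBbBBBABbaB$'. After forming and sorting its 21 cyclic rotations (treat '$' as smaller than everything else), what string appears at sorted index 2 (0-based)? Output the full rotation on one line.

All 21 rotations (rotation i = S[i:]+S[:i]):
  rot[0] = bbAbaBaBabBbBBBABbaB$
  rot[1] = bAbaBaBabBbBBBABbaB$b
  rot[2] = AbaBaBabBbBBBABbaB$bb
  rot[3] = baBaBabBbBBBABbaB$bbA
  rot[4] = aBaBabBbBBBABbaB$bbAb
  rot[5] = BaBabBbBBBABbaB$bbAba
  rot[6] = aBabBbBBBABbaB$bbAbaB
  rot[7] = BabBbBBBABbaB$bbAbaBa
  rot[8] = abBbBBBABbaB$bbAbaBaB
  rot[9] = bBbBBBABbaB$bbAbaBaBa
  rot[10] = BbBBBABbaB$bbAbaBaBab
  rot[11] = bBBBABbaB$bbAbaBaBabB
  rot[12] = BBBABbaB$bbAbaBaBabBb
  rot[13] = BBABbaB$bbAbaBaBabBbB
  rot[14] = BABbaB$bbAbaBaBabBbBB
  rot[15] = ABbaB$bbAbaBaBabBbBBB
  rot[16] = BbaB$bbAbaBaBabBbBBBA
  rot[17] = baB$bbAbaBaBabBbBBBAB
  rot[18] = aB$bbAbaBaBabBbBBBABb
  rot[19] = B$bbAbaBaBabBbBBBABba
  rot[20] = $bbAbaBaBabBbBBBABbaB
Sorted (with $ < everything):
  sorted[0] = $bbAbaBaBabBbBBBABbaB
  sorted[1] = ABbaB$bbAbaBaBabBbBBB
  sorted[2] = AbaBaBabBbBBBABbaB$bb
  sorted[3] = B$bbAbaBaBabBbBBBABba
  sorted[4] = BABbaB$bbAbaBaBabBbBB
  sorted[5] = BBABbaB$bbAbaBaBabBbB
  sorted[6] = BBBABbaB$bbAbaBaBabBb
  sorted[7] = BaBabBbBBBABbaB$bbAba
  sorted[8] = BabBbBBBABbaB$bbAbaBa
  sorted[9] = BbBBBABbaB$bbAbaBaBab
  sorted[10] = BbaB$bbAbaBaBabBbBBBA
  sorted[11] = aB$bbAbaBaBabBbBBBABb
  sorted[12] = aBaBabBbBBBABbaB$bbAb
  sorted[13] = aBabBbBBBABbaB$bbAbaB
  sorted[14] = abBbBBBABbaB$bbAbaBaB
  sorted[15] = bAbaBaBabBbBBBABbaB$b
  sorted[16] = bBBBABbaB$bbAbaBaBabB
  sorted[17] = bBbBBBABbaB$bbAbaBaBa
  sorted[18] = baB$bbAbaBaBabBbBBBAB
  sorted[19] = baBaBabBbBBBABbaB$bbA
  sorted[20] = bbAbaBaBabBbBBBABbaB$
sorted[2] = AbaBaBabBbBBBABbaB$bb

Answer: AbaBaBabBbBBBABbaB$bb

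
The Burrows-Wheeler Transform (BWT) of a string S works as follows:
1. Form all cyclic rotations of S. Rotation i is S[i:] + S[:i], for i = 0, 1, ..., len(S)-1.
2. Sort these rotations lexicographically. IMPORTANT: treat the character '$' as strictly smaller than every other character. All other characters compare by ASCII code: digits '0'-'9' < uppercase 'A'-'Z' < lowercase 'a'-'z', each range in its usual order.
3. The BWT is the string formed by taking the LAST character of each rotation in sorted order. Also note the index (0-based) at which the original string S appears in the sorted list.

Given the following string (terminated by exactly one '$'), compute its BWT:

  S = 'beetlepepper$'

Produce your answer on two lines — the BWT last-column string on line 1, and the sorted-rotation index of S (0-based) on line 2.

All 13 rotations (rotation i = S[i:]+S[:i]):
  rot[0] = beetlepepper$
  rot[1] = eetlepepper$b
  rot[2] = etlepepper$be
  rot[3] = tlepepper$bee
  rot[4] = lepepper$beet
  rot[5] = epepper$beetl
  rot[6] = pepper$beetle
  rot[7] = epper$beetlep
  rot[8] = pper$beetlepe
  rot[9] = per$beetlepep
  rot[10] = er$beetlepepp
  rot[11] = r$beetlepeppe
  rot[12] = $beetlepepper
Sorted (with $ < everything):
  sorted[0] = $beetlepepper  (last char: 'r')
  sorted[1] = beetlepepper$  (last char: '$')
  sorted[2] = eetlepepper$b  (last char: 'b')
  sorted[3] = epepper$beetl  (last char: 'l')
  sorted[4] = epper$beetlep  (last char: 'p')
  sorted[5] = er$beetlepepp  (last char: 'p')
  sorted[6] = etlepepper$be  (last char: 'e')
  sorted[7] = lepepper$beet  (last char: 't')
  sorted[8] = pepper$beetle  (last char: 'e')
  sorted[9] = per$beetlepep  (last char: 'p')
  sorted[10] = pper$beetlepe  (last char: 'e')
  sorted[11] = r$beetlepeppe  (last char: 'e')
  sorted[12] = tlepepper$bee  (last char: 'e')
Last column: r$blppetepeee
Original string S is at sorted index 1

Answer: r$blppetepeee
1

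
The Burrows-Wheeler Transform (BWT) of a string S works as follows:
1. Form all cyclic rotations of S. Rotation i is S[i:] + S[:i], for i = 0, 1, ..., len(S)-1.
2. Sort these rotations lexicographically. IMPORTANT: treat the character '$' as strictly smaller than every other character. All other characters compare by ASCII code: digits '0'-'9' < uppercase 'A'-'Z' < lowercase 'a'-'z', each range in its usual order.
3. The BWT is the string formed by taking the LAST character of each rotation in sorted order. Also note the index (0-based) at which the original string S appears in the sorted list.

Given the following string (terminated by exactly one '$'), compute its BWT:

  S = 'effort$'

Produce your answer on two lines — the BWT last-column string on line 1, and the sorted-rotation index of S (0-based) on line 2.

Answer: t$effor
1

Derivation:
All 7 rotations (rotation i = S[i:]+S[:i]):
  rot[0] = effort$
  rot[1] = ffort$e
  rot[2] = fort$ef
  rot[3] = ort$eff
  rot[4] = rt$effo
  rot[5] = t$effor
  rot[6] = $effort
Sorted (with $ < everything):
  sorted[0] = $effort  (last char: 't')
  sorted[1] = effort$  (last char: '$')
  sorted[2] = ffort$e  (last char: 'e')
  sorted[3] = fort$ef  (last char: 'f')
  sorted[4] = ort$eff  (last char: 'f')
  sorted[5] = rt$effo  (last char: 'o')
  sorted[6] = t$effor  (last char: 'r')
Last column: t$effor
Original string S is at sorted index 1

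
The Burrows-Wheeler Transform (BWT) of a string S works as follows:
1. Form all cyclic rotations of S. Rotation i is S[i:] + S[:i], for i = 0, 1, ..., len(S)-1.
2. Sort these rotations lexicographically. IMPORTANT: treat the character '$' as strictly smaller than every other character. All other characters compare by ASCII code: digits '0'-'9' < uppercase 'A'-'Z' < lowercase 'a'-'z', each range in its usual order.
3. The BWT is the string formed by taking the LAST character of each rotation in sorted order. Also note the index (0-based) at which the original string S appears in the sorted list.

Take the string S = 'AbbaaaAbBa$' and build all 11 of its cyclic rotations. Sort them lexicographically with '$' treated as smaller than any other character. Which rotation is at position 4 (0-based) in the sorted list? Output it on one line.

Answer: a$AbbaaaAbB

Derivation:
All 11 rotations (rotation i = S[i:]+S[:i]):
  rot[0] = AbbaaaAbBa$
  rot[1] = bbaaaAbBa$A
  rot[2] = baaaAbBa$Ab
  rot[3] = aaaAbBa$Abb
  rot[4] = aaAbBa$Abba
  rot[5] = aAbBa$Abbaa
  rot[6] = AbBa$Abbaaa
  rot[7] = bBa$AbbaaaA
  rot[8] = Ba$AbbaaaAb
  rot[9] = a$AbbaaaAbB
  rot[10] = $AbbaaaAbBa
Sorted (with $ < everything):
  sorted[0] = $AbbaaaAbBa
  sorted[1] = AbBa$Abbaaa
  sorted[2] = AbbaaaAbBa$
  sorted[3] = Ba$AbbaaaAb
  sorted[4] = a$AbbaaaAbB
  sorted[5] = aAbBa$Abbaa
  sorted[6] = aaAbBa$Abba
  sorted[7] = aaaAbBa$Abb
  sorted[8] = bBa$AbbaaaA
  sorted[9] = baaaAbBa$Ab
  sorted[10] = bbaaaAbBa$A
sorted[4] = a$AbbaaaAbB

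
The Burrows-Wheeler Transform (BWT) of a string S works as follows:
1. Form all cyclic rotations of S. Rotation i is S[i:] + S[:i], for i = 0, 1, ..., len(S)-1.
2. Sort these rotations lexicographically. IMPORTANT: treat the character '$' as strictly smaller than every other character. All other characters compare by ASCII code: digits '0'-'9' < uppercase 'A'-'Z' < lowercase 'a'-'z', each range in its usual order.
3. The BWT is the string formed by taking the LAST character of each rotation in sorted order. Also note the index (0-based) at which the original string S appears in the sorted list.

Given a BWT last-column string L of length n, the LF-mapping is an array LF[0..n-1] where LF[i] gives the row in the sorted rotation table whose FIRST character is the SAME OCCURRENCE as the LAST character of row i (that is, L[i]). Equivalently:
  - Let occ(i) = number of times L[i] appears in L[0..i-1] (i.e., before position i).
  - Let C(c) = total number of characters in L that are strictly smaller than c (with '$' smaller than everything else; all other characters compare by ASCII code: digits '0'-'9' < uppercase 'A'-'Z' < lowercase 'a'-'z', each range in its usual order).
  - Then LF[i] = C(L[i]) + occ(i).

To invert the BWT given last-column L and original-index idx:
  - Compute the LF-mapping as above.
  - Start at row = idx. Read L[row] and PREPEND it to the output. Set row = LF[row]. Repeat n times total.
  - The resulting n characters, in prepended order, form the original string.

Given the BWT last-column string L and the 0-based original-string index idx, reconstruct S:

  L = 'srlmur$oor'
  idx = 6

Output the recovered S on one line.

LF mapping: 8 5 1 2 9 6 0 3 4 7
Walk LF starting at row 6, prepending L[row]:
  step 1: row=6, L[6]='$', prepend. Next row=LF[6]=0
  step 2: row=0, L[0]='s', prepend. Next row=LF[0]=8
  step 3: row=8, L[8]='o', prepend. Next row=LF[8]=4
  step 4: row=4, L[4]='u', prepend. Next row=LF[4]=9
  step 5: row=9, L[9]='r', prepend. Next row=LF[9]=7
  step 6: row=7, L[7]='o', prepend. Next row=LF[7]=3
  step 7: row=3, L[3]='m', prepend. Next row=LF[3]=2
  step 8: row=2, L[2]='l', prepend. Next row=LF[2]=1
  step 9: row=1, L[1]='r', prepend. Next row=LF[1]=5
  step 10: row=5, L[5]='r', prepend. Next row=LF[5]=6
Reversed output: rrlmoruos$

Answer: rrlmoruos$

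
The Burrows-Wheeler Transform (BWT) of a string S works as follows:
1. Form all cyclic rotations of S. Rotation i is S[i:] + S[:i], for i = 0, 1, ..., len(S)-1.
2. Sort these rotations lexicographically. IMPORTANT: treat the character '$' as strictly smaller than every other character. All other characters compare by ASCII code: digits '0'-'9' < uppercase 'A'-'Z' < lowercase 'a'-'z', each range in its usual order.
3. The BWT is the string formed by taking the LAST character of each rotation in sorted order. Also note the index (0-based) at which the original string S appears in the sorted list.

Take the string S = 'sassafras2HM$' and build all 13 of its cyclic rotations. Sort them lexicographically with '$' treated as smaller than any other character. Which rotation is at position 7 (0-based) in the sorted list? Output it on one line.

Answer: fras2HM$sassa

Derivation:
All 13 rotations (rotation i = S[i:]+S[:i]):
  rot[0] = sassafras2HM$
  rot[1] = assafras2HM$s
  rot[2] = ssafras2HM$sa
  rot[3] = safras2HM$sas
  rot[4] = afras2HM$sass
  rot[5] = fras2HM$sassa
  rot[6] = ras2HM$sassaf
  rot[7] = as2HM$sassafr
  rot[8] = s2HM$sassafra
  rot[9] = 2HM$sassafras
  rot[10] = HM$sassafras2
  rot[11] = M$sassafras2H
  rot[12] = $sassafras2HM
Sorted (with $ < everything):
  sorted[0] = $sassafras2HM
  sorted[1] = 2HM$sassafras
  sorted[2] = HM$sassafras2
  sorted[3] = M$sassafras2H
  sorted[4] = afras2HM$sass
  sorted[5] = as2HM$sassafr
  sorted[6] = assafras2HM$s
  sorted[7] = fras2HM$sassa
  sorted[8] = ras2HM$sassaf
  sorted[9] = s2HM$sassafra
  sorted[10] = safras2HM$sas
  sorted[11] = sassafras2HM$
  sorted[12] = ssafras2HM$sa
sorted[7] = fras2HM$sassa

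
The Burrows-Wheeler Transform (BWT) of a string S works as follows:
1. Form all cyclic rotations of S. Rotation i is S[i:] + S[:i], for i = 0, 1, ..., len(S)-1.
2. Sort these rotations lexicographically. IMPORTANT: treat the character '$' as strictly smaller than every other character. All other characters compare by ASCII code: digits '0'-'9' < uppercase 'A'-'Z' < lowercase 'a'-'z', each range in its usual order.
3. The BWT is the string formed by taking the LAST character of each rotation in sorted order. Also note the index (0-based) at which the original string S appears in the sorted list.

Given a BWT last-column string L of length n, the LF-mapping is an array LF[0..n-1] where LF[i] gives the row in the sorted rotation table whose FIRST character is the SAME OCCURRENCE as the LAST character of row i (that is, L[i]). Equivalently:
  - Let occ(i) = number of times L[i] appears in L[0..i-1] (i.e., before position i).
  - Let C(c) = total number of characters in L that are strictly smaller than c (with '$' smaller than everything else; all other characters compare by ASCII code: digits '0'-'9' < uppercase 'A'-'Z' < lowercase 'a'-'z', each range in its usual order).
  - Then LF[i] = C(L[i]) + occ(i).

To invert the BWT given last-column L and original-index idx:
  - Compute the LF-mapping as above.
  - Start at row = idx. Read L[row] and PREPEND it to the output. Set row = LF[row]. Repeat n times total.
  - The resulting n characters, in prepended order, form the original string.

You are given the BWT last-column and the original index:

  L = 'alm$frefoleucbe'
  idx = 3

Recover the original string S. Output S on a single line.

LF mapping: 1 9 11 0 7 13 4 8 12 10 5 14 3 2 6
Walk LF starting at row 3, prepending L[row]:
  step 1: row=3, L[3]='$', prepend. Next row=LF[3]=0
  step 2: row=0, L[0]='a', prepend. Next row=LF[0]=1
  step 3: row=1, L[1]='l', prepend. Next row=LF[1]=9
  step 4: row=9, L[9]='l', prepend. Next row=LF[9]=10
  step 5: row=10, L[10]='e', prepend. Next row=LF[10]=5
  step 6: row=5, L[5]='r', prepend. Next row=LF[5]=13
  step 7: row=13, L[13]='b', prepend. Next row=LF[13]=2
  step 8: row=2, L[2]='m', prepend. Next row=LF[2]=11
  step 9: row=11, L[11]='u', prepend. Next row=LF[11]=14
  step 10: row=14, L[14]='e', prepend. Next row=LF[14]=6
  step 11: row=6, L[6]='e', prepend. Next row=LF[6]=4
  step 12: row=4, L[4]='f', prepend. Next row=LF[4]=7
  step 13: row=7, L[7]='f', prepend. Next row=LF[7]=8
  step 14: row=8, L[8]='o', prepend. Next row=LF[8]=12
  step 15: row=12, L[12]='c', prepend. Next row=LF[12]=3
Reversed output: coffeeumbrella$

Answer: coffeeumbrella$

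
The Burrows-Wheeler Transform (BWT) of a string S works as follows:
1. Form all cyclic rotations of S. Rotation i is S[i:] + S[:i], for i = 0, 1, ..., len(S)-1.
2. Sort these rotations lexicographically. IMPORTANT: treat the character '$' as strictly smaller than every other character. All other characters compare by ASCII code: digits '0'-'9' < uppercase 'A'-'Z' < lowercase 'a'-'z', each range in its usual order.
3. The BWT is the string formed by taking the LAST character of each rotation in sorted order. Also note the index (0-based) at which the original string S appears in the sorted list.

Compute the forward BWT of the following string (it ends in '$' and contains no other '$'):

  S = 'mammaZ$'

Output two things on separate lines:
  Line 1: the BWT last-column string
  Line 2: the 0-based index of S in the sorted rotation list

Answer: Zammm$a
5

Derivation:
All 7 rotations (rotation i = S[i:]+S[:i]):
  rot[0] = mammaZ$
  rot[1] = ammaZ$m
  rot[2] = mmaZ$ma
  rot[3] = maZ$mam
  rot[4] = aZ$mamm
  rot[5] = Z$mamma
  rot[6] = $mammaZ
Sorted (with $ < everything):
  sorted[0] = $mammaZ  (last char: 'Z')
  sorted[1] = Z$mamma  (last char: 'a')
  sorted[2] = aZ$mamm  (last char: 'm')
  sorted[3] = ammaZ$m  (last char: 'm')
  sorted[4] = maZ$mam  (last char: 'm')
  sorted[5] = mammaZ$  (last char: '$')
  sorted[6] = mmaZ$ma  (last char: 'a')
Last column: Zammm$a
Original string S is at sorted index 5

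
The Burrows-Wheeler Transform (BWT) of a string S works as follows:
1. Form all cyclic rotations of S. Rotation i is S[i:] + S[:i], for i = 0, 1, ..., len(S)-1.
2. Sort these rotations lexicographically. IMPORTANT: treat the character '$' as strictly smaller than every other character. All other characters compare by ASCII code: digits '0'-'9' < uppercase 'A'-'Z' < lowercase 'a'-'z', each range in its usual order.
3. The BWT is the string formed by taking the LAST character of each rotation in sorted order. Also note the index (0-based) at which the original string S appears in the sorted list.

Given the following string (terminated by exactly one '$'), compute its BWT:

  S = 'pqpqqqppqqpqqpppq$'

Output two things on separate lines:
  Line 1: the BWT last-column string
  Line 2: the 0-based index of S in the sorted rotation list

Answer: qqpqp$qpqpqqqppqpp
5

Derivation:
All 18 rotations (rotation i = S[i:]+S[:i]):
  rot[0] = pqpqqqppqqpqqpppq$
  rot[1] = qpqqqppqqpqqpppq$p
  rot[2] = pqqqppqqpqqpppq$pq
  rot[3] = qqqppqqpqqpppq$pqp
  rot[4] = qqppqqpqqpppq$pqpq
  rot[5] = qppqqpqqpppq$pqpqq
  rot[6] = ppqqpqqpppq$pqpqqq
  rot[7] = pqqpqqpppq$pqpqqqp
  rot[8] = qqpqqpppq$pqpqqqpp
  rot[9] = qpqqpppq$pqpqqqppq
  rot[10] = pqqpppq$pqpqqqppqq
  rot[11] = qqpppq$pqpqqqppqqp
  rot[12] = qpppq$pqpqqqppqqpq
  rot[13] = pppq$pqpqqqppqqpqq
  rot[14] = ppq$pqpqqqppqqpqqp
  rot[15] = pq$pqpqqqppqqpqqpp
  rot[16] = q$pqpqqqppqqpqqppp
  rot[17] = $pqpqqqppqqpqqpppq
Sorted (with $ < everything):
  sorted[0] = $pqpqqqppqqpqqpppq  (last char: 'q')
  sorted[1] = pppq$pqpqqqppqqpqq  (last char: 'q')
  sorted[2] = ppq$pqpqqqppqqpqqp  (last char: 'p')
  sorted[3] = ppqqpqqpppq$pqpqqq  (last char: 'q')
  sorted[4] = pq$pqpqqqppqqpqqpp  (last char: 'p')
  sorted[5] = pqpqqqppqqpqqpppq$  (last char: '$')
  sorted[6] = pqqpppq$pqpqqqppqq  (last char: 'q')
  sorted[7] = pqqpqqpppq$pqpqqqp  (last char: 'p')
  sorted[8] = pqqqppqqpqqpppq$pq  (last char: 'q')
  sorted[9] = q$pqpqqqppqqpqqppp  (last char: 'p')
  sorted[10] = qpppq$pqpqqqppqqpq  (last char: 'q')
  sorted[11] = qppqqpqqpppq$pqpqq  (last char: 'q')
  sorted[12] = qpqqpppq$pqpqqqppq  (last char: 'q')
  sorted[13] = qpqqqppqqpqqpppq$p  (last char: 'p')
  sorted[14] = qqpppq$pqpqqqppqqp  (last char: 'p')
  sorted[15] = qqppqqpqqpppq$pqpq  (last char: 'q')
  sorted[16] = qqpqqpppq$pqpqqqpp  (last char: 'p')
  sorted[17] = qqqppqqpqqpppq$pqp  (last char: 'p')
Last column: qqpqp$qpqpqqqppqpp
Original string S is at sorted index 5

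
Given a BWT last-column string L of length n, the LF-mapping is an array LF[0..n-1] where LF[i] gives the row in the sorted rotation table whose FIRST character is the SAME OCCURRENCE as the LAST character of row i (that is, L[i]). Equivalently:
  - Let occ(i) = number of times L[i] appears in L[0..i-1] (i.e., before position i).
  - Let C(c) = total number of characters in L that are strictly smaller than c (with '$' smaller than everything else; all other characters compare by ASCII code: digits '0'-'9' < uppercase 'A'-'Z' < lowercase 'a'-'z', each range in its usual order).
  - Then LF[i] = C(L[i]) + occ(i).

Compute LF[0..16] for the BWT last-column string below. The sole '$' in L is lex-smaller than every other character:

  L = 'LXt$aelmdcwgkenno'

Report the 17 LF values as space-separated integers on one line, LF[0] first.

Answer: 1 2 15 0 3 6 10 11 5 4 16 8 9 7 12 13 14

Derivation:
Char counts: '$':1, 'L':1, 'X':1, 'a':1, 'c':1, 'd':1, 'e':2, 'g':1, 'k':1, 'l':1, 'm':1, 'n':2, 'o':1, 't':1, 'w':1
C (first-col start): C('$')=0, C('L')=1, C('X')=2, C('a')=3, C('c')=4, C('d')=5, C('e')=6, C('g')=8, C('k')=9, C('l')=10, C('m')=11, C('n')=12, C('o')=14, C('t')=15, C('w')=16
L[0]='L': occ=0, LF[0]=C('L')+0=1+0=1
L[1]='X': occ=0, LF[1]=C('X')+0=2+0=2
L[2]='t': occ=0, LF[2]=C('t')+0=15+0=15
L[3]='$': occ=0, LF[3]=C('$')+0=0+0=0
L[4]='a': occ=0, LF[4]=C('a')+0=3+0=3
L[5]='e': occ=0, LF[5]=C('e')+0=6+0=6
L[6]='l': occ=0, LF[6]=C('l')+0=10+0=10
L[7]='m': occ=0, LF[7]=C('m')+0=11+0=11
L[8]='d': occ=0, LF[8]=C('d')+0=5+0=5
L[9]='c': occ=0, LF[9]=C('c')+0=4+0=4
L[10]='w': occ=0, LF[10]=C('w')+0=16+0=16
L[11]='g': occ=0, LF[11]=C('g')+0=8+0=8
L[12]='k': occ=0, LF[12]=C('k')+0=9+0=9
L[13]='e': occ=1, LF[13]=C('e')+1=6+1=7
L[14]='n': occ=0, LF[14]=C('n')+0=12+0=12
L[15]='n': occ=1, LF[15]=C('n')+1=12+1=13
L[16]='o': occ=0, LF[16]=C('o')+0=14+0=14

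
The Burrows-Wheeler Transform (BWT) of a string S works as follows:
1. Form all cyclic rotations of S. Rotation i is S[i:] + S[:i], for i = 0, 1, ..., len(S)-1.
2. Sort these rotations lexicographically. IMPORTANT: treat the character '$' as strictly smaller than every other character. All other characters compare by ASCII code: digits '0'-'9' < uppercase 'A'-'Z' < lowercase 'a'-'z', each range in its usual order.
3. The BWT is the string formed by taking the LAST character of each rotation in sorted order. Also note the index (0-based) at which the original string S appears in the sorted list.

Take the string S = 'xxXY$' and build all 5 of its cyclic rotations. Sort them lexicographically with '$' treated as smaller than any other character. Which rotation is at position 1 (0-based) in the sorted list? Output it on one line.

All 5 rotations (rotation i = S[i:]+S[:i]):
  rot[0] = xxXY$
  rot[1] = xXY$x
  rot[2] = XY$xx
  rot[3] = Y$xxX
  rot[4] = $xxXY
Sorted (with $ < everything):
  sorted[0] = $xxXY
  sorted[1] = XY$xx
  sorted[2] = Y$xxX
  sorted[3] = xXY$x
  sorted[4] = xxXY$
sorted[1] = XY$xx

Answer: XY$xx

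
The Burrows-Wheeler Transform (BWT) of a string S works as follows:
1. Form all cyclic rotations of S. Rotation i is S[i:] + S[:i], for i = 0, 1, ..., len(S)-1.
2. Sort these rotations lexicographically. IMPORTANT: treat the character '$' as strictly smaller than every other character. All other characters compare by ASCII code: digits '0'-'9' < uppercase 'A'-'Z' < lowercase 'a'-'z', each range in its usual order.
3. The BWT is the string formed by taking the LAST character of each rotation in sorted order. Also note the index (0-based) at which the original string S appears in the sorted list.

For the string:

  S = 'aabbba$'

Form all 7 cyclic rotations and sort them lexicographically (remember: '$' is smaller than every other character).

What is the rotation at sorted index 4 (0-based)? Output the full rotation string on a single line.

All 7 rotations (rotation i = S[i:]+S[:i]):
  rot[0] = aabbba$
  rot[1] = abbba$a
  rot[2] = bbba$aa
  rot[3] = bba$aab
  rot[4] = ba$aabb
  rot[5] = a$aabbb
  rot[6] = $aabbba
Sorted (with $ < everything):
  sorted[0] = $aabbba
  sorted[1] = a$aabbb
  sorted[2] = aabbba$
  sorted[3] = abbba$a
  sorted[4] = ba$aabb
  sorted[5] = bba$aab
  sorted[6] = bbba$aa
sorted[4] = ba$aabb

Answer: ba$aabb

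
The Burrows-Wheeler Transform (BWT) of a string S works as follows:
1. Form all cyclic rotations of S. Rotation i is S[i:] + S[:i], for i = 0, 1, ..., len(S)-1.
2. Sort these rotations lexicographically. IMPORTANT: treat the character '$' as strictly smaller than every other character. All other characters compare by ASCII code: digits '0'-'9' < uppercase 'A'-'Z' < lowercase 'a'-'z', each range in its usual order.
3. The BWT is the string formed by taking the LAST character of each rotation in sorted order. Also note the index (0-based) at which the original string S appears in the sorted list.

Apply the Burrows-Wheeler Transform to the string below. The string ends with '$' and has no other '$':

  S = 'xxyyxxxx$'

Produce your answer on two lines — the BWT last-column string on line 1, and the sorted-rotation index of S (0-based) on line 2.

All 9 rotations (rotation i = S[i:]+S[:i]):
  rot[0] = xxyyxxxx$
  rot[1] = xyyxxxx$x
  rot[2] = yyxxxx$xx
  rot[3] = yxxxx$xxy
  rot[4] = xxxx$xxyy
  rot[5] = xxx$xxyyx
  rot[6] = xx$xxyyxx
  rot[7] = x$xxyyxxx
  rot[8] = $xxyyxxxx
Sorted (with $ < everything):
  sorted[0] = $xxyyxxxx  (last char: 'x')
  sorted[1] = x$xxyyxxx  (last char: 'x')
  sorted[2] = xx$xxyyxx  (last char: 'x')
  sorted[3] = xxx$xxyyx  (last char: 'x')
  sorted[4] = xxxx$xxyy  (last char: 'y')
  sorted[5] = xxyyxxxx$  (last char: '$')
  sorted[6] = xyyxxxx$x  (last char: 'x')
  sorted[7] = yxxxx$xxy  (last char: 'y')
  sorted[8] = yyxxxx$xx  (last char: 'x')
Last column: xxxxy$xyx
Original string S is at sorted index 5

Answer: xxxxy$xyx
5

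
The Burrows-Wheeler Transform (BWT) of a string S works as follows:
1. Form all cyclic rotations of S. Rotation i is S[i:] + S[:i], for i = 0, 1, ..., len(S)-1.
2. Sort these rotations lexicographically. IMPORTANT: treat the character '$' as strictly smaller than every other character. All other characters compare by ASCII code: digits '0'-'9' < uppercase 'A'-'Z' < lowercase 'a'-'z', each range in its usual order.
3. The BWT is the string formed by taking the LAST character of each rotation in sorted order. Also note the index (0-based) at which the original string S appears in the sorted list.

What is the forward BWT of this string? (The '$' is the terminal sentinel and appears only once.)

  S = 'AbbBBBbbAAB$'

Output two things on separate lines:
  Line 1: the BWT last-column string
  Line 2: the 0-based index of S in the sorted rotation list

Answer: BbA$AbBBbbBA
3

Derivation:
All 12 rotations (rotation i = S[i:]+S[:i]):
  rot[0] = AbbBBBbbAAB$
  rot[1] = bbBBBbbAAB$A
  rot[2] = bBBBbbAAB$Ab
  rot[3] = BBBbbAAB$Abb
  rot[4] = BBbbAAB$AbbB
  rot[5] = BbbAAB$AbbBB
  rot[6] = bbAAB$AbbBBB
  rot[7] = bAAB$AbbBBBb
  rot[8] = AAB$AbbBBBbb
  rot[9] = AB$AbbBBBbbA
  rot[10] = B$AbbBBBbbAA
  rot[11] = $AbbBBBbbAAB
Sorted (with $ < everything):
  sorted[0] = $AbbBBBbbAAB  (last char: 'B')
  sorted[1] = AAB$AbbBBBbb  (last char: 'b')
  sorted[2] = AB$AbbBBBbbA  (last char: 'A')
  sorted[3] = AbbBBBbbAAB$  (last char: '$')
  sorted[4] = B$AbbBBBbbAA  (last char: 'A')
  sorted[5] = BBBbbAAB$Abb  (last char: 'b')
  sorted[6] = BBbbAAB$AbbB  (last char: 'B')
  sorted[7] = BbbAAB$AbbBB  (last char: 'B')
  sorted[8] = bAAB$AbbBBBb  (last char: 'b')
  sorted[9] = bBBBbbAAB$Ab  (last char: 'b')
  sorted[10] = bbAAB$AbbBBB  (last char: 'B')
  sorted[11] = bbBBBbbAAB$A  (last char: 'A')
Last column: BbA$AbBBbbBA
Original string S is at sorted index 3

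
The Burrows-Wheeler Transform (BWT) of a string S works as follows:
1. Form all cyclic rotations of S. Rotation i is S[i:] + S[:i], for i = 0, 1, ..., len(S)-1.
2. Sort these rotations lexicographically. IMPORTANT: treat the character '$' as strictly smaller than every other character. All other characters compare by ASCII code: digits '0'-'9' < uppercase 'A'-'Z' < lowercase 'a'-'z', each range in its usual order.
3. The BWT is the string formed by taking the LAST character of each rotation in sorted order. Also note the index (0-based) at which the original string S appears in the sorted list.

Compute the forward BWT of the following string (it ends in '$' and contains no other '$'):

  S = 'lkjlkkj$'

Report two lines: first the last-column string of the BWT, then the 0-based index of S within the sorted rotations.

All 8 rotations (rotation i = S[i:]+S[:i]):
  rot[0] = lkjlkkj$
  rot[1] = kjlkkj$l
  rot[2] = jlkkj$lk
  rot[3] = lkkj$lkj
  rot[4] = kkj$lkjl
  rot[5] = kj$lkjlk
  rot[6] = j$lkjlkk
  rot[7] = $lkjlkkj
Sorted (with $ < everything):
  sorted[0] = $lkjlkkj  (last char: 'j')
  sorted[1] = j$lkjlkk  (last char: 'k')
  sorted[2] = jlkkj$lk  (last char: 'k')
  sorted[3] = kj$lkjlk  (last char: 'k')
  sorted[4] = kjlkkj$l  (last char: 'l')
  sorted[5] = kkj$lkjl  (last char: 'l')
  sorted[6] = lkjlkkj$  (last char: '$')
  sorted[7] = lkkj$lkj  (last char: 'j')
Last column: jkkkll$j
Original string S is at sorted index 6

Answer: jkkkll$j
6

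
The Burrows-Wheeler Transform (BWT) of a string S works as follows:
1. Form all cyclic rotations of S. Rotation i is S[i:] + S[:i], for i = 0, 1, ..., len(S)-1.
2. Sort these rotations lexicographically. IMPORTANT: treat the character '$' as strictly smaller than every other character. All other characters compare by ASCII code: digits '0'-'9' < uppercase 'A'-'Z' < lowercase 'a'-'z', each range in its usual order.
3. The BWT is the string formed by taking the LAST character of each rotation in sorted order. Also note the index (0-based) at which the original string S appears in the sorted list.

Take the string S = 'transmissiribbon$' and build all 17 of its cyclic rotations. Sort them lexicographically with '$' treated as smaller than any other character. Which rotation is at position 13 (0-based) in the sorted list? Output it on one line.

All 17 rotations (rotation i = S[i:]+S[:i]):
  rot[0] = transmissiribbon$
  rot[1] = ransmissiribbon$t
  rot[2] = ansmissiribbon$tr
  rot[3] = nsmissiribbon$tra
  rot[4] = smissiribbon$tran
  rot[5] = missiribbon$trans
  rot[6] = issiribbon$transm
  rot[7] = ssiribbon$transmi
  rot[8] = siribbon$transmis
  rot[9] = iribbon$transmiss
  rot[10] = ribbon$transmissi
  rot[11] = ibbon$transmissir
  rot[12] = bbon$transmissiri
  rot[13] = bon$transmissirib
  rot[14] = on$transmissiribb
  rot[15] = n$transmissiribbo
  rot[16] = $transmissiribbon
Sorted (with $ < everything):
  sorted[0] = $transmissiribbon
  sorted[1] = ansmissiribbon$tr
  sorted[2] = bbon$transmissiri
  sorted[3] = bon$transmissirib
  sorted[4] = ibbon$transmissir
  sorted[5] = iribbon$transmiss
  sorted[6] = issiribbon$transm
  sorted[7] = missiribbon$trans
  sorted[8] = n$transmissiribbo
  sorted[9] = nsmissiribbon$tra
  sorted[10] = on$transmissiribb
  sorted[11] = ransmissiribbon$t
  sorted[12] = ribbon$transmissi
  sorted[13] = siribbon$transmis
  sorted[14] = smissiribbon$tran
  sorted[15] = ssiribbon$transmi
  sorted[16] = transmissiribbon$
sorted[13] = siribbon$transmis

Answer: siribbon$transmis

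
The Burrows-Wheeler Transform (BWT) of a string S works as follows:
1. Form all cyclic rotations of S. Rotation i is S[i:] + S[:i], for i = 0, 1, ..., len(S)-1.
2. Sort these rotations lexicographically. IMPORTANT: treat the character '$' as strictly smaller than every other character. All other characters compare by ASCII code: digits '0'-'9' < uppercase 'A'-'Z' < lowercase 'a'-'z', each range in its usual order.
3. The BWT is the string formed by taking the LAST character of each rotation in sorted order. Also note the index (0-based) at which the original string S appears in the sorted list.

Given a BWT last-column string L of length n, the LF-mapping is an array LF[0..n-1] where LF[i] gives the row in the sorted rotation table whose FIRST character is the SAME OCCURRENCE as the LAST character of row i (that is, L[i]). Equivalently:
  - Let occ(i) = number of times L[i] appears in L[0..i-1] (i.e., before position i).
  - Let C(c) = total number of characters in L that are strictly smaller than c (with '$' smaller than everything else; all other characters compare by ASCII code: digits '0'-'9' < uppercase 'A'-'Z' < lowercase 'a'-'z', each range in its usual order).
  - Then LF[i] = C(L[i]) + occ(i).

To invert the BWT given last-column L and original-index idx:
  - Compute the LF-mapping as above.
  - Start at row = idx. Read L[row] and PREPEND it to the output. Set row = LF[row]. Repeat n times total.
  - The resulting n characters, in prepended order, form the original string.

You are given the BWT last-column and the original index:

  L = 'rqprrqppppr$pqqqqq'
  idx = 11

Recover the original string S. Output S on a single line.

Answer: qrpqpppqrpqpqqrqr$

Derivation:
LF mapping: 14 7 1 15 16 8 2 3 4 5 17 0 6 9 10 11 12 13
Walk LF starting at row 11, prepending L[row]:
  step 1: row=11, L[11]='$', prepend. Next row=LF[11]=0
  step 2: row=0, L[0]='r', prepend. Next row=LF[0]=14
  step 3: row=14, L[14]='q', prepend. Next row=LF[14]=10
  step 4: row=10, L[10]='r', prepend. Next row=LF[10]=17
  step 5: row=17, L[17]='q', prepend. Next row=LF[17]=13
  step 6: row=13, L[13]='q', prepend. Next row=LF[13]=9
  step 7: row=9, L[9]='p', prepend. Next row=LF[9]=5
  step 8: row=5, L[5]='q', prepend. Next row=LF[5]=8
  step 9: row=8, L[8]='p', prepend. Next row=LF[8]=4
  step 10: row=4, L[4]='r', prepend. Next row=LF[4]=16
  step 11: row=16, L[16]='q', prepend. Next row=LF[16]=12
  step 12: row=12, L[12]='p', prepend. Next row=LF[12]=6
  step 13: row=6, L[6]='p', prepend. Next row=LF[6]=2
  step 14: row=2, L[2]='p', prepend. Next row=LF[2]=1
  step 15: row=1, L[1]='q', prepend. Next row=LF[1]=7
  step 16: row=7, L[7]='p', prepend. Next row=LF[7]=3
  step 17: row=3, L[3]='r', prepend. Next row=LF[3]=15
  step 18: row=15, L[15]='q', prepend. Next row=LF[15]=11
Reversed output: qrpqpppqrpqpqqrqr$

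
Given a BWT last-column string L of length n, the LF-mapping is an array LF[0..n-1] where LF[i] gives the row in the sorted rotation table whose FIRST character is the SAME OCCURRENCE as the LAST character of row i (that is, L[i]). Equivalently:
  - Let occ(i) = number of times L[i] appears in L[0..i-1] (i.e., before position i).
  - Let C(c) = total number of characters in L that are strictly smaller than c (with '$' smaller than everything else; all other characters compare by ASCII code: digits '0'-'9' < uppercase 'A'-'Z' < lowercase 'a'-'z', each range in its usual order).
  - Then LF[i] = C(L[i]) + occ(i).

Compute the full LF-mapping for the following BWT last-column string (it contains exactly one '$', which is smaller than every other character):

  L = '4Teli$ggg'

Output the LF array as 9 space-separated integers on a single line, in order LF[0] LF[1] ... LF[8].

Answer: 1 2 3 8 7 0 4 5 6

Derivation:
Char counts: '$':1, '4':1, 'T':1, 'e':1, 'g':3, 'i':1, 'l':1
C (first-col start): C('$')=0, C('4')=1, C('T')=2, C('e')=3, C('g')=4, C('i')=7, C('l')=8
L[0]='4': occ=0, LF[0]=C('4')+0=1+0=1
L[1]='T': occ=0, LF[1]=C('T')+0=2+0=2
L[2]='e': occ=0, LF[2]=C('e')+0=3+0=3
L[3]='l': occ=0, LF[3]=C('l')+0=8+0=8
L[4]='i': occ=0, LF[4]=C('i')+0=7+0=7
L[5]='$': occ=0, LF[5]=C('$')+0=0+0=0
L[6]='g': occ=0, LF[6]=C('g')+0=4+0=4
L[7]='g': occ=1, LF[7]=C('g')+1=4+1=5
L[8]='g': occ=2, LF[8]=C('g')+2=4+2=6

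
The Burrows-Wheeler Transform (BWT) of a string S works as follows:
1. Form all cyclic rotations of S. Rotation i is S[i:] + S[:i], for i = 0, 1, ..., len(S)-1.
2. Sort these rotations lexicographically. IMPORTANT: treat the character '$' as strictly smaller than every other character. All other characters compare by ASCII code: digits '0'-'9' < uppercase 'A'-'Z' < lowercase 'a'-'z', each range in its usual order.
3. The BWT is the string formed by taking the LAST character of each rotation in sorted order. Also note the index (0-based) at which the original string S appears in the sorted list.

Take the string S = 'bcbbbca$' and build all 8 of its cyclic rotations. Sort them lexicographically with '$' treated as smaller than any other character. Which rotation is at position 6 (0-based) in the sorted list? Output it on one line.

All 8 rotations (rotation i = S[i:]+S[:i]):
  rot[0] = bcbbbca$
  rot[1] = cbbbca$b
  rot[2] = bbbca$bc
  rot[3] = bbca$bcb
  rot[4] = bca$bcbb
  rot[5] = ca$bcbbb
  rot[6] = a$bcbbbc
  rot[7] = $bcbbbca
Sorted (with $ < everything):
  sorted[0] = $bcbbbca
  sorted[1] = a$bcbbbc
  sorted[2] = bbbca$bc
  sorted[3] = bbca$bcb
  sorted[4] = bca$bcbb
  sorted[5] = bcbbbca$
  sorted[6] = ca$bcbbb
  sorted[7] = cbbbca$b
sorted[6] = ca$bcbbb

Answer: ca$bcbbb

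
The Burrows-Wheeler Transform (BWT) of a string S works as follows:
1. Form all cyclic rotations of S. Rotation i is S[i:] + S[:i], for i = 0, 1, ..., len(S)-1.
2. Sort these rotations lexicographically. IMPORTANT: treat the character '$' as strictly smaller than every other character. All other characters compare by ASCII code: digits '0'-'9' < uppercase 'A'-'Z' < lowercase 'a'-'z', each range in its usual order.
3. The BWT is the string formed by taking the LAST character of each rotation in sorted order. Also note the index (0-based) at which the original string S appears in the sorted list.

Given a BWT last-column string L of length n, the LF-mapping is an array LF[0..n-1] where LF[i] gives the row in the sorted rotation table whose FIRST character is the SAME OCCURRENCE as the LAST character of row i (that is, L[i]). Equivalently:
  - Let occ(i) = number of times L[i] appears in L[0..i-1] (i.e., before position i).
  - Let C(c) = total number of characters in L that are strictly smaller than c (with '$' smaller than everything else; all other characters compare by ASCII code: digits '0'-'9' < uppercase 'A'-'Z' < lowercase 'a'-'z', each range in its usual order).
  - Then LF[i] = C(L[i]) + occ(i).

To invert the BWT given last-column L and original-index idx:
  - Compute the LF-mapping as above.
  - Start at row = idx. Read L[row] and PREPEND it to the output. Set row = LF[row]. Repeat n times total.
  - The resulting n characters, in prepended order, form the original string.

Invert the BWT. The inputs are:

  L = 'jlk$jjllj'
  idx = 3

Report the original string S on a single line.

Answer: jkjjlllj$

Derivation:
LF mapping: 1 6 5 0 2 3 7 8 4
Walk LF starting at row 3, prepending L[row]:
  step 1: row=3, L[3]='$', prepend. Next row=LF[3]=0
  step 2: row=0, L[0]='j', prepend. Next row=LF[0]=1
  step 3: row=1, L[1]='l', prepend. Next row=LF[1]=6
  step 4: row=6, L[6]='l', prepend. Next row=LF[6]=7
  step 5: row=7, L[7]='l', prepend. Next row=LF[7]=8
  step 6: row=8, L[8]='j', prepend. Next row=LF[8]=4
  step 7: row=4, L[4]='j', prepend. Next row=LF[4]=2
  step 8: row=2, L[2]='k', prepend. Next row=LF[2]=5
  step 9: row=5, L[5]='j', prepend. Next row=LF[5]=3
Reversed output: jkjjlllj$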